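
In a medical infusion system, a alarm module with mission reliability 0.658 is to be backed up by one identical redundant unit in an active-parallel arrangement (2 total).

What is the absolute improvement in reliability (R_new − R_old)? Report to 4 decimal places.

0.2250

R_before = 0.658
R_after = 1 − (1 − 0.658)^2 = 0.8830
ΔR = 0.8830 − 0.658 = 0.2250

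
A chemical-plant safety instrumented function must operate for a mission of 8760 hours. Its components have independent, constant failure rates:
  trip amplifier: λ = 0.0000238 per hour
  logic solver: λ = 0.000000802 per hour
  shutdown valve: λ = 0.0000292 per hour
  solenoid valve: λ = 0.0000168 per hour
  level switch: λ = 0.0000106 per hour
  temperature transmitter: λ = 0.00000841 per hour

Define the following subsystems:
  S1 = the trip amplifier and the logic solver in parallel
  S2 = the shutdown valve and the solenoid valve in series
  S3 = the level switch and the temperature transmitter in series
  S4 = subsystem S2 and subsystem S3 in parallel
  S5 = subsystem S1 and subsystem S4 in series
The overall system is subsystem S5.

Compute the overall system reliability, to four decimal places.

0.9479

R(trip amplifier) = exp(−0.0000238 × 8760) = 0.811811
R(logic solver) = exp(−0.000000802 × 8760) = 0.992999
R(shutdown valve) = exp(−0.0000292 × 8760) = 0.774303
R(solenoid valve) = exp(−0.0000168 × 8760) = 0.863149
R(level switch) = exp(−0.0000106 × 8760) = 0.911325
R(temperature transmitter) = exp(−0.00000841 × 8760) = 0.928977
Parallel (trip amplifier and logic solver): 1 − (1 − 0.811811)(1 − 0.992999) = 0.998682
Series (shutdown valve and solenoid valve): 0.774303 × 0.863149 = 0.668339
Series (level switch and temperature transmitter): 0.911325 × 0.928977 = 0.846600
Parallel ([0.668339] and [0.846600]): 1 − (1 − 0.668339)(1 − 0.846600) = 0.949123
Series ([0.998682] and [0.949123]): 0.998682 × 0.949123 = 0.9479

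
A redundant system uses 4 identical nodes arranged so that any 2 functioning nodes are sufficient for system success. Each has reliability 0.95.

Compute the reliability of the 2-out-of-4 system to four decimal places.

R = Σ_{i=2}^{4} C(4,i) p^i (1−p)^{4−i} with p = 0.95
C(4,2)·0.95^2·0.05^2 = 0.013538
C(4,3)·0.95^3·0.05^1 = 0.171475
C(4,4)·0.95^4·0.05^0 = 0.814506
Sum = 0.9995

0.9995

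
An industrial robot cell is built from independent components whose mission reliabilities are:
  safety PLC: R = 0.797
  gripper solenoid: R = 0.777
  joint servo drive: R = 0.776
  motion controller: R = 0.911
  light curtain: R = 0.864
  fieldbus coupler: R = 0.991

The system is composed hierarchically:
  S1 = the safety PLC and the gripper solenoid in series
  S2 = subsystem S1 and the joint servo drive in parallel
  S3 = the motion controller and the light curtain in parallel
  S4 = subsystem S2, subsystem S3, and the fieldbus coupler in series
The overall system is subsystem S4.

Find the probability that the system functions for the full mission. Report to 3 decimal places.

Series (safety PLC and gripper solenoid): 0.79700 × 0.77700 = 0.61927
Parallel ([0.61927] and joint servo drive): 1 − (1 − 0.61927)(1 − 0.77600) = 0.91472
Parallel (motion controller and light curtain): 1 − (1 − 0.91100)(1 − 0.86400) = 0.98790
Series ([0.91472], [0.98790], and fieldbus coupler): 0.91472 × 0.98790 × 0.99100 = 0.896

0.896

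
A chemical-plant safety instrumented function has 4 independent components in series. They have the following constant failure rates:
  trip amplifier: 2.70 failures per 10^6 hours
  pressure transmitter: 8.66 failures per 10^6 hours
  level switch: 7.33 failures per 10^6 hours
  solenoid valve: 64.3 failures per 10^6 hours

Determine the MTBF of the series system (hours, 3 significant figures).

12000

Series of exponential components: λ_sys = Σ λ_i
λ_sys = 0.00000270 + 0.00000866 + 0.00000733 + 0.0000643 = 8.2990e-05 /h
MTBF = 1 / λ_sys = 12000 h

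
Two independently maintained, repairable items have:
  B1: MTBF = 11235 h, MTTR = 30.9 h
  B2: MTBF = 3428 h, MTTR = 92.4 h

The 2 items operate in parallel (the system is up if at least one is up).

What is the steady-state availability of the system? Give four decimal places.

0.9999

A(B1) = MTBF/(MTBF+MTTR) = 11235/(11235+30.9) = 0.997257
A(B2) = MTBF/(MTBF+MTTR) = 3428/(3428+92.4) = 0.973753
Parallel availability: 1 − (1 − 0.997257)(1 − 0.973753) = 0.9999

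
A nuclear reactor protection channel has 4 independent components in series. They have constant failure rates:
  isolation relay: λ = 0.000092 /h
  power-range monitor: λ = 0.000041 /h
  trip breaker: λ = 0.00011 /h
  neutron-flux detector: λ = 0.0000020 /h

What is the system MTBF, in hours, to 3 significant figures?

4080

Series of exponential components: λ_sys = Σ λ_i
λ_sys = 0.000092 + 0.000041 + 0.00011 + 0.0000020 = 2.4500e-04 /h
MTBF = 1 / λ_sys = 4080 h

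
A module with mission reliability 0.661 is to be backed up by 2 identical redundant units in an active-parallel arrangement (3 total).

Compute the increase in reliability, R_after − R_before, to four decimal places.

R_before = 0.661
R_after = 1 − (1 − 0.661)^3 = 0.9610
ΔR = 0.9610 − 0.661 = 0.3000

0.3000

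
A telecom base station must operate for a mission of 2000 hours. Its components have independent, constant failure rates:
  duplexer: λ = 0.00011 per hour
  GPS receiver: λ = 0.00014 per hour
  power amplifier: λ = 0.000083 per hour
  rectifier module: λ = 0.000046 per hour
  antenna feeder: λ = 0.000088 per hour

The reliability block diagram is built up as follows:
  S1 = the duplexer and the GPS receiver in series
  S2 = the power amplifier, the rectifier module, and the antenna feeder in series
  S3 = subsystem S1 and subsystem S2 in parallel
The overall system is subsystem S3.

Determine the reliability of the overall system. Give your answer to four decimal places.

R(duplexer) = exp(−0.00011 × 2000) = 0.802519
R(GPS receiver) = exp(−0.00014 × 2000) = 0.755784
R(power amplifier) = exp(−0.000083 × 2000) = 0.847046
R(rectifier module) = exp(−0.000046 × 2000) = 0.912105
R(antenna feeder) = exp(−0.000088 × 2000) = 0.838618
Series (duplexer and GPS receiver): 0.802519 × 0.755784 = 0.606531
Series (power amplifier, rectifier module, and antenna feeder): 0.847046 × 0.912105 × 0.838618 = 0.647912
Parallel ([0.606531] and [0.647912]): 1 − (1 − 0.606531)(1 − 0.647912) = 0.8615

0.8615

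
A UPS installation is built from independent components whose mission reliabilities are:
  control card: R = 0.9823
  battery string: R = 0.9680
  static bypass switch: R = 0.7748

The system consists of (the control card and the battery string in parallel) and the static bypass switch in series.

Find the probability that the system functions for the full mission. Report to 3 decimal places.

0.774

Parallel (control card and battery string): 1 − (1 − 0.98230)(1 − 0.96800) = 0.99943
Series ([0.99943] and static bypass switch): 0.99943 × 0.77480 = 0.774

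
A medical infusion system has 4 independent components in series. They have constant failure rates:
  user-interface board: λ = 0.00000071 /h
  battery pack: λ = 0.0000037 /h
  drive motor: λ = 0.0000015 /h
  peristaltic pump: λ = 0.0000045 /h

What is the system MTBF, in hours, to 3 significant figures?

Series of exponential components: λ_sys = Σ λ_i
λ_sys = 0.00000071 + 0.0000037 + 0.0000015 + 0.0000045 = 1.0410e-05 /h
MTBF = 1 / λ_sys = 96100 h

96100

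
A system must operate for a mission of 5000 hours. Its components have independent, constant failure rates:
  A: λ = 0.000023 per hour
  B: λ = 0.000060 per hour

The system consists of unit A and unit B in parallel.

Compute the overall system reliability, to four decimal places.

0.9718

R(A) = exp(−0.000023 × 5000) = 0.891366
R(B) = exp(−0.000060 × 5000) = 0.740818
Parallel (A and B): 1 − (1 − 0.891366)(1 − 0.740818) = 0.9718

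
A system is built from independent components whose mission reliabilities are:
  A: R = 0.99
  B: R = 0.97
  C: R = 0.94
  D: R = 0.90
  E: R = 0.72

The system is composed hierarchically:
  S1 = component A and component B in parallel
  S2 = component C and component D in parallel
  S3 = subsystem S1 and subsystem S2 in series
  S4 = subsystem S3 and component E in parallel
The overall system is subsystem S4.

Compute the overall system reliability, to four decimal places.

0.9982

Parallel (A and B): 1 − (1 − 0.990000)(1 − 0.970000) = 0.999700
Parallel (C and D): 1 − (1 − 0.940000)(1 − 0.900000) = 0.994000
Series ([0.999700] and [0.994000]): 0.999700 × 0.994000 = 0.993702
Parallel ([0.993702] and E): 1 − (1 − 0.993702)(1 − 0.720000) = 0.9982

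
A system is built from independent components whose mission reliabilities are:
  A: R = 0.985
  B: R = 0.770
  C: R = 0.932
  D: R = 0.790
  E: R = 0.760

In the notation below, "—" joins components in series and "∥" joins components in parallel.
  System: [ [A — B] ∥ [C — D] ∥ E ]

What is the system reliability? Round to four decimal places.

0.9847

Series (A and B): 0.985000 × 0.770000 = 0.758450
Series (C and D): 0.932000 × 0.790000 = 0.736280
Parallel ([0.758450], [0.736280], and E): 1 − (1 − 0.758450)(1 − 0.736280)(1 − 0.760000) = 0.9847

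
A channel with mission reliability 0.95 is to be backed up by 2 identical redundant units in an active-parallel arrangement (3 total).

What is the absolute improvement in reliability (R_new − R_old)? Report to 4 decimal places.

0.0499

R_before = 0.95
R_after = 1 − (1 − 0.95)^3 = 0.9999
ΔR = 0.9999 − 0.95 = 0.0499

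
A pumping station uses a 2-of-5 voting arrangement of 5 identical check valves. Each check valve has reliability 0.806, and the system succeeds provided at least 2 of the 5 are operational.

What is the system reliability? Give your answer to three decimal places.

R = Σ_{i=2}^{5} C(5,i) p^i (1−p)^{5−i} with p = 0.806
C(5,2)·0.806^2·0.194^3 = 0.04743
C(5,3)·0.806^3·0.194^2 = 0.19706
C(5,4)·0.806^4·0.194^1 = 0.40937
C(5,5)·0.806^5·0.194^0 = 0.34015
Sum = 0.994

0.994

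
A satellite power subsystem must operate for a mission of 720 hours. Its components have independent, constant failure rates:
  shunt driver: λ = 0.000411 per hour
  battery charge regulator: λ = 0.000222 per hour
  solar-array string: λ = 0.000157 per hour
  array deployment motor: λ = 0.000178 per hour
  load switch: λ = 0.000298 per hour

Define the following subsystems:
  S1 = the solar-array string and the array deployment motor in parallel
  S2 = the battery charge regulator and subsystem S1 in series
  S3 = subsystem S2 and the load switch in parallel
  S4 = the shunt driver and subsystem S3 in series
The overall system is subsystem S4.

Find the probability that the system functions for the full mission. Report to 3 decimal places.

0.721

R(shunt driver) = exp(−0.000411 × 720) = 0.74385
R(battery charge regulator) = exp(−0.000222 × 720) = 0.85228
R(solar-array string) = exp(−0.000157 × 720) = 0.89311
R(array deployment motor) = exp(−0.000178 × 720) = 0.87971
R(load switch) = exp(−0.000298 × 720) = 0.80690
Parallel (solar-array string and array deployment motor): 1 − (1 − 0.89311)(1 − 0.87971) = 0.98714
Series (battery charge regulator and [0.98714]): 0.85228 × 0.98714 = 0.84132
Parallel ([0.84132] and load switch): 1 − (1 − 0.84132)(1 − 0.80690) = 0.96936
Series (shunt driver and [0.96936]): 0.74385 × 0.96936 = 0.721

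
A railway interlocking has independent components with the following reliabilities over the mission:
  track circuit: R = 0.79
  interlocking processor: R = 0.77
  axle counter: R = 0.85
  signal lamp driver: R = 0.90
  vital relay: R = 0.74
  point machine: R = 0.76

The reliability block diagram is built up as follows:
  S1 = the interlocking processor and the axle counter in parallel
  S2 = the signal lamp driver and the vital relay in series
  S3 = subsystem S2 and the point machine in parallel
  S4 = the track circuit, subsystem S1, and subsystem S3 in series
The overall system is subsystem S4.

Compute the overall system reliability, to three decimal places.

0.702

Parallel (interlocking processor and axle counter): 1 − (1 − 0.77000)(1 − 0.85000) = 0.96550
Series (signal lamp driver and vital relay): 0.90000 × 0.74000 = 0.66600
Parallel ([0.66600] and point machine): 1 − (1 − 0.66600)(1 − 0.76000) = 0.91984
Series (track circuit, [0.96550], and [0.91984]): 0.79000 × 0.96550 × 0.91984 = 0.702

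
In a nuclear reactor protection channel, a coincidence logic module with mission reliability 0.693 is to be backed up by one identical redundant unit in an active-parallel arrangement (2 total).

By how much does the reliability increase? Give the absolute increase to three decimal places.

R_before = 0.693
R_after = 1 − (1 − 0.693)^2 = 0.906
ΔR = 0.906 − 0.693 = 0.213

0.213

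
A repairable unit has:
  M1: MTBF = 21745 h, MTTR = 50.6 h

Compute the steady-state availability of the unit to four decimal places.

A(M1) = MTBF/(MTBF+MTTR) = 21745/(21745+50.6) = 0.9977

0.9977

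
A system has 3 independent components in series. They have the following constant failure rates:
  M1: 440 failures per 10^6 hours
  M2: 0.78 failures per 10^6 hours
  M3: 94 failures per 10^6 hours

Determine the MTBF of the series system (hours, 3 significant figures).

Series of exponential components: λ_sys = Σ λ_i
λ_sys = 0.00044 + 0.00000078 + 0.000094 = 5.3478e-04 /h
MTBF = 1 / λ_sys = 1870 h

1870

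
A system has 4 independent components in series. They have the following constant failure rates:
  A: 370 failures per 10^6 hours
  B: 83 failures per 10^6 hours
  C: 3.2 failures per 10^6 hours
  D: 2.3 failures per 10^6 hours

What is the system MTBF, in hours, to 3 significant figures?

Series of exponential components: λ_sys = Σ λ_i
λ_sys = 0.00037 + 0.000083 + 0.0000032 + 0.0000023 = 4.5850e-04 /h
MTBF = 1 / λ_sys = 2180 h

2180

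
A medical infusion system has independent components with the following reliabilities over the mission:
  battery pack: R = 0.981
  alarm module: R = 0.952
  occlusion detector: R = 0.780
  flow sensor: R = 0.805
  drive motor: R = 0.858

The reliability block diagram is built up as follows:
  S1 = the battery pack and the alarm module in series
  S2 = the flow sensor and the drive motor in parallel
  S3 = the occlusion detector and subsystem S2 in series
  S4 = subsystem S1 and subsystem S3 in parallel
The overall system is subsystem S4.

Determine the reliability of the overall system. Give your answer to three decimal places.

0.984

Series (battery pack and alarm module): 0.98100 × 0.95200 = 0.93391
Parallel (flow sensor and drive motor): 1 − (1 − 0.80500)(1 − 0.85800) = 0.97231
Series (occlusion detector and [0.97231]): 0.78000 × 0.97231 = 0.75840
Parallel ([0.93391] and [0.75840]): 1 − (1 − 0.93391)(1 − 0.75840) = 0.984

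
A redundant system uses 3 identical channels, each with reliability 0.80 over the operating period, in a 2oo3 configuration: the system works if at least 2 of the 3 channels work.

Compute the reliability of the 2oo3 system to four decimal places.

0.8960

R = Σ_{i=2}^{3} C(3,i) p^i (1−p)^{3−i} with p = 0.80
C(3,2)·0.80^2·0.20^1 = 0.384000
C(3,3)·0.80^3·0.20^0 = 0.512000
Sum = 0.8960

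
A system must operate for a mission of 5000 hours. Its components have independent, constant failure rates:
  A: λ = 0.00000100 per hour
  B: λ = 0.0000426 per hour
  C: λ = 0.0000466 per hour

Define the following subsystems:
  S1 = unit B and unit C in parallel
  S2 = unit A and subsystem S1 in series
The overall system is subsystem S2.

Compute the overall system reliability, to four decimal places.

R(A) = exp(−0.00000100 × 5000) = 0.995012
R(B) = exp(−0.0000426 × 5000) = 0.808156
R(C) = exp(−0.0000466 × 5000) = 0.792154
Parallel (B and C): 1 − (1 − 0.808156)(1 − 0.792154) = 0.960126
Series (A and [0.960126]): 0.995012 × 0.960126 = 0.9553

0.9553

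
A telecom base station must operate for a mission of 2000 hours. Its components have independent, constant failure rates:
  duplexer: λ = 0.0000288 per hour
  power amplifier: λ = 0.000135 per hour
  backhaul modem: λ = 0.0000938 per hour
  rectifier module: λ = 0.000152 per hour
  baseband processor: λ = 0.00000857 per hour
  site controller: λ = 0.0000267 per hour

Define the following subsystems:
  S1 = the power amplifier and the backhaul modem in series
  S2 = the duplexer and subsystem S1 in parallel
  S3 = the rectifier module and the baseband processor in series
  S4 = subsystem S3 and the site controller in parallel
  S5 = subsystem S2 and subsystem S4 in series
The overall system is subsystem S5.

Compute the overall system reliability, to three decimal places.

0.965

R(duplexer) = exp(−0.0000288 × 2000) = 0.94403
R(power amplifier) = exp(−0.000135 × 2000) = 0.76338
R(backhaul modem) = exp(−0.0000938 × 2000) = 0.82895
R(rectifier module) = exp(−0.000152 × 2000) = 0.73786
R(baseband processor) = exp(−0.00000857 × 2000) = 0.98301
R(site controller) = exp(−0.0000267 × 2000) = 0.94800
Series (power amplifier and backhaul modem): 0.76338 × 0.82895 = 0.63280
Parallel (duplexer and [0.63280]): 1 − (1 − 0.94403)(1 − 0.63280) = 0.97945
Series (rectifier module and baseband processor): 0.73786 × 0.98301 = 0.72532
Parallel ([0.72532] and site controller): 1 − (1 − 0.72532)(1 − 0.94800) = 0.98572
Series ([0.97945] and [0.98572]): 0.97945 × 0.98572 = 0.965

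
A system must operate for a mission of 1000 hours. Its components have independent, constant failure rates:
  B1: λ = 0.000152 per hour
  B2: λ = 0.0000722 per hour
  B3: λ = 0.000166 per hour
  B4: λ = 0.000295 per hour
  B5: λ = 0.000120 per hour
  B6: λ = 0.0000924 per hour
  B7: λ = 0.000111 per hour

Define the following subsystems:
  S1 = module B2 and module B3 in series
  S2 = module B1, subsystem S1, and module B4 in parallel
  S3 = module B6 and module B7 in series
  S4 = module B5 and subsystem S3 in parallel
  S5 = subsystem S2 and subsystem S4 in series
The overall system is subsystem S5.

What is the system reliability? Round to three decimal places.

R(B1) = exp(−0.000152 × 1000) = 0.85899
R(B2) = exp(−0.0000722 × 1000) = 0.93034
R(B3) = exp(−0.000166 × 1000) = 0.84705
R(B4) = exp(−0.000295 × 1000) = 0.74453
R(B5) = exp(−0.000120 × 1000) = 0.88692
R(B6) = exp(−0.0000924 × 1000) = 0.91174
R(B7) = exp(−0.000111 × 1000) = 0.89494
Series (B2 and B3): 0.93034 × 0.84705 = 0.78804
Parallel (B1, [0.78804], and B4): 1 − (1 − 0.85899)(1 − 0.78804)(1 − 0.74453) = 0.99236
Series (B6 and B7): 0.91174 × 0.89494 = 0.81595
Parallel (B5 and [0.81595]): 1 − (1 − 0.88692)(1 − 0.81595) = 0.97919
Series ([0.99236] and [0.97919]): 0.99236 × 0.97919 = 0.972

0.972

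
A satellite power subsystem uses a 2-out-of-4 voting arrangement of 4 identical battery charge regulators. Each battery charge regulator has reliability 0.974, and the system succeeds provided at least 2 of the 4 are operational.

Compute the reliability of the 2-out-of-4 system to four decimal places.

R = Σ_{i=2}^{4} C(4,i) p^i (1−p)^{4−i} with p = 0.974
C(4,2)·0.974^2·0.026^2 = 0.003848
C(4,3)·0.974^3·0.026^1 = 0.096097
C(4,4)·0.974^4·0.026^0 = 0.899986
Sum = 0.9999

0.9999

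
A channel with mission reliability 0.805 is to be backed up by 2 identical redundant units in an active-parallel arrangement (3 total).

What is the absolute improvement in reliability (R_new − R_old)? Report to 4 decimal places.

0.1876

R_before = 0.805
R_after = 1 − (1 − 0.805)^3 = 0.9926
ΔR = 0.9926 − 0.805 = 0.1876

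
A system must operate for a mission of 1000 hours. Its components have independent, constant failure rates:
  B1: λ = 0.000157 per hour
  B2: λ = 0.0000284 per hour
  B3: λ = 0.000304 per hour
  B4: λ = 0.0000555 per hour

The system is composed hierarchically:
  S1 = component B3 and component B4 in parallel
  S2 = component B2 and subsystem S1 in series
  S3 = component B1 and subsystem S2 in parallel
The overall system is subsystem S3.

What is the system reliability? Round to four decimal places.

R(B1) = exp(−0.000157 × 1000) = 0.854704
R(B2) = exp(−0.0000284 × 1000) = 0.971999
R(B3) = exp(−0.000304 × 1000) = 0.737861
R(B4) = exp(−0.0000555 × 1000) = 0.946012
Parallel (B3 and B4): 1 − (1 − 0.737861)(1 − 0.946012) = 0.985848
Series (B2 and [0.985848]): 0.971999 × 0.985848 = 0.958243
Parallel (B1 and [0.958243]): 1 − (1 − 0.854704)(1 − 0.958243) = 0.9939

0.9939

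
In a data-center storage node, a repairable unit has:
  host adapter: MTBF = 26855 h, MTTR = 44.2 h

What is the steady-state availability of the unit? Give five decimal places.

A(host adapter) = MTBF/(MTBF+MTTR) = 26855/(26855+44.2) = 0.99836

0.99836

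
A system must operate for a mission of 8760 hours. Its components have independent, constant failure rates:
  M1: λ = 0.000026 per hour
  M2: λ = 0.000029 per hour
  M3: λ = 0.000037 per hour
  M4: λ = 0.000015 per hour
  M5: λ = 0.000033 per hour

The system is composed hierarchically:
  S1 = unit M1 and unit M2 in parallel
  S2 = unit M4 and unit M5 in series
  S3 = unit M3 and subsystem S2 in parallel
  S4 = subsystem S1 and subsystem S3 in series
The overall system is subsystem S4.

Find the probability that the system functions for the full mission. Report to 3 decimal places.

R(M1) = exp(−0.000026 × 8760) = 0.79632
R(M2) = exp(−0.000029 × 8760) = 0.77566
R(M3) = exp(−0.000037 × 8760) = 0.72316
R(M4) = exp(−0.000015 × 8760) = 0.87687
R(M5) = exp(−0.000033 × 8760) = 0.74895
Parallel (M1 and M2): 1 − (1 − 0.79632)(1 − 0.77566) = 0.95431
Series (M4 and M5): 0.87687 × 0.74895 = 0.65673
Parallel (M3 and [0.65673]): 1 − (1 − 0.72316)(1 − 0.65673) = 0.90497
Series ([0.95431] and [0.90497]): 0.95431 × 0.90497 = 0.864

0.864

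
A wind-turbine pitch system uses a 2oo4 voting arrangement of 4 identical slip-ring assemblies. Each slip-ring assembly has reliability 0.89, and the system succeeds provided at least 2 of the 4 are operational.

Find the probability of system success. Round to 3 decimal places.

R = Σ_{i=2}^{4} C(4,i) p^i (1−p)^{4−i} with p = 0.89
C(4,2)·0.89^2·0.11^2 = 0.05751
C(4,3)·0.89^3·0.11^1 = 0.31019
C(4,4)·0.89^4·0.11^0 = 0.62742
Sum = 0.995

0.995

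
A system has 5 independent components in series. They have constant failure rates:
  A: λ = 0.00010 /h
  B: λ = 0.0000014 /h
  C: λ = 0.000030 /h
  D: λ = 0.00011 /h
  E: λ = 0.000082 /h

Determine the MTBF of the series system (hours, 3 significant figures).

Series of exponential components: λ_sys = Σ λ_i
λ_sys = 0.00010 + 0.0000014 + 0.000030 + 0.00011 + 0.000082 = 3.2340e-04 /h
MTBF = 1 / λ_sys = 3090 h

3090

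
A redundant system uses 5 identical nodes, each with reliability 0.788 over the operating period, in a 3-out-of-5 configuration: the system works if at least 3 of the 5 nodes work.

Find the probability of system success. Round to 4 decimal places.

0.9324

R = Σ_{i=3}^{5} C(5,i) p^i (1−p)^{5−i} with p = 0.788
C(5,3)·0.788^3·0.212^2 = 0.219913
C(5,4)·0.788^4·0.212^1 = 0.408706
C(5,5)·0.788^5·0.212^0 = 0.303830
Sum = 0.9324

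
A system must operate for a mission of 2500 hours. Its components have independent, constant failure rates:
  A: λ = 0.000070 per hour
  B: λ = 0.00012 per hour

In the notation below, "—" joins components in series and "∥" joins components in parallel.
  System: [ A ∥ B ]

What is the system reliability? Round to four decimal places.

R(A) = exp(−0.000070 × 2500) = 0.839457
R(B) = exp(−0.00012 × 2500) = 0.740818
Parallel (A and B): 1 − (1 − 0.839457)(1 − 0.740818) = 0.9584

0.9584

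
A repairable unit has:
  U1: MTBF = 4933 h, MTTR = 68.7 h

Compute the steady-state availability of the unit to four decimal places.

0.9863

A(U1) = MTBF/(MTBF+MTTR) = 4933/(4933+68.7) = 0.9863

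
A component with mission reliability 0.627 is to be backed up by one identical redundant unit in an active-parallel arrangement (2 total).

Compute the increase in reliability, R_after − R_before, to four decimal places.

0.2339

R_before = 0.627
R_after = 1 − (1 − 0.627)^2 = 0.8609
ΔR = 0.8609 − 0.627 = 0.2339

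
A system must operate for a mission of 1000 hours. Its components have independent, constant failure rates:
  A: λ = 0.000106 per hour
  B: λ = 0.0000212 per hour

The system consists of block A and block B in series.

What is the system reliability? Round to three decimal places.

0.881

R(A) = exp(−0.000106 × 1000) = 0.89942
R(B) = exp(−0.0000212 × 1000) = 0.97902
Series (A and B): 0.89942 × 0.97902 = 0.881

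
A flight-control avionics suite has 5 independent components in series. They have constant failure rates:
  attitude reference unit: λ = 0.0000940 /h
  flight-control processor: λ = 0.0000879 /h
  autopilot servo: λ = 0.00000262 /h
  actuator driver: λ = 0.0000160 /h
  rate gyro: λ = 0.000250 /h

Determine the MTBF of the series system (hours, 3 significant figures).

Series of exponential components: λ_sys = Σ λ_i
λ_sys = 0.0000940 + 0.0000879 + 0.00000262 + 0.0000160 + 0.000250 = 4.5052e-04 /h
MTBF = 1 / λ_sys = 2220 h

2220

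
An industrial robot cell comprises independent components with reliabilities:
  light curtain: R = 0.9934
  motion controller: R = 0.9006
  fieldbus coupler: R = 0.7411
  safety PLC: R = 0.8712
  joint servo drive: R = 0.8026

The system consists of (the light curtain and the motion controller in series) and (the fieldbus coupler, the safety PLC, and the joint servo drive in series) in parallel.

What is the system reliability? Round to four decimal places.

0.9492

Series (light curtain and motion controller): 0.993400 × 0.900600 = 0.894656
Series (fieldbus coupler, safety PLC, and joint servo drive): 0.741100 × 0.871200 × 0.802600 = 0.518196
Parallel ([0.894656] and [0.518196]): 1 − (1 − 0.894656)(1 − 0.518196) = 0.9492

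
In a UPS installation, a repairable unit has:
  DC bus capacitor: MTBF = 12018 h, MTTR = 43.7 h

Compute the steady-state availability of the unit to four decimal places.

0.9964

A(DC bus capacitor) = MTBF/(MTBF+MTTR) = 12018/(12018+43.7) = 0.9964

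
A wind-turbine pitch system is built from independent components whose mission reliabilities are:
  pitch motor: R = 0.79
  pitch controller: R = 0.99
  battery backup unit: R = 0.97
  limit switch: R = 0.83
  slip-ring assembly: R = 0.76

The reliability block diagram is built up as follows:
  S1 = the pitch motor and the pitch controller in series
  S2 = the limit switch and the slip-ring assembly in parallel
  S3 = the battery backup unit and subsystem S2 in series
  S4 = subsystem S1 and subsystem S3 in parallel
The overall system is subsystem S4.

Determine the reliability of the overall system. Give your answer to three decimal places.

0.985

Series (pitch motor and pitch controller): 0.79000 × 0.99000 = 0.78210
Parallel (limit switch and slip-ring assembly): 1 − (1 − 0.83000)(1 − 0.76000) = 0.95920
Series (battery backup unit and [0.95920]): 0.97000 × 0.95920 = 0.93042
Parallel ([0.78210] and [0.93042]): 1 − (1 − 0.78210)(1 − 0.93042) = 0.985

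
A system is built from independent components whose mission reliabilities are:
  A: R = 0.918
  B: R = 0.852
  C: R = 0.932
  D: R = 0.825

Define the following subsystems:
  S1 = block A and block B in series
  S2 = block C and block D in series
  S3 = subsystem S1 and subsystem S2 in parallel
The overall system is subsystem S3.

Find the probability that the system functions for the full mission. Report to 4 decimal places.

Series (A and B): 0.918000 × 0.852000 = 0.782136
Series (C and D): 0.932000 × 0.825000 = 0.768900
Parallel ([0.782136] and [0.768900]): 1 − (1 − 0.782136)(1 − 0.768900) = 0.9497

0.9497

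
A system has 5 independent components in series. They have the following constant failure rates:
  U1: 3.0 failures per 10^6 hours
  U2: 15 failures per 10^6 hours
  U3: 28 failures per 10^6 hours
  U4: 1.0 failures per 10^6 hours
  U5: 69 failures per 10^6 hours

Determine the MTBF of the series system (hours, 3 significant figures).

8620

Series of exponential components: λ_sys = Σ λ_i
λ_sys = 0.0000030 + 0.000015 + 0.000028 + 0.0000010 + 0.000069 = 1.1600e-04 /h
MTBF = 1 / λ_sys = 8620 h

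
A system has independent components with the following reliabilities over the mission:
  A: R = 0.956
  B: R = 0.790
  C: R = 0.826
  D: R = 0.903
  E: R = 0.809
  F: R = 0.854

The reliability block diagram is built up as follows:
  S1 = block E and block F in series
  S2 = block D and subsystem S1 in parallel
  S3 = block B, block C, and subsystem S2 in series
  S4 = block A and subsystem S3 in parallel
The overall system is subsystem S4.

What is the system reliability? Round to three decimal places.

0.984

Series (E and F): 0.80900 × 0.85400 = 0.69089
Parallel (D and [0.69089]): 1 − (1 − 0.90300)(1 − 0.69089) = 0.97002
Series (B, C, and [0.97002]): 0.79000 × 0.82600 × 0.97002 = 0.63298
Parallel (A and [0.63298]): 1 − (1 − 0.95600)(1 − 0.63298) = 0.984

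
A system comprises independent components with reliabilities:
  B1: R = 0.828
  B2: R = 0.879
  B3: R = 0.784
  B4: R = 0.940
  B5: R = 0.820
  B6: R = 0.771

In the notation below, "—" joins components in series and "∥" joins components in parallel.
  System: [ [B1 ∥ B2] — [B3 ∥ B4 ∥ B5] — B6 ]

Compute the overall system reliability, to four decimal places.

0.7532

Parallel (B1 and B2): 1 − (1 − 0.828000)(1 − 0.879000) = 0.979188
Parallel (B3, B4, and B5): 1 − (1 − 0.784000)(1 − 0.940000)(1 − 0.820000) = 0.997667
Series ([0.979188], [0.997667], and B6): 0.979188 × 0.997667 × 0.771000 = 0.7532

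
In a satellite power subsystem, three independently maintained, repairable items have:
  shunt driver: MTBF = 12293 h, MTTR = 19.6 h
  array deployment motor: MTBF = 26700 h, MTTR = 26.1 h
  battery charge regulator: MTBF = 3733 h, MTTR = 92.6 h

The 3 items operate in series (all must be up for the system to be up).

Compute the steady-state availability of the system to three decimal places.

A(shunt driver) = MTBF/(MTBF+MTTR) = 12293/(12293+19.6) = 0.998408
A(array deployment motor) = MTBF/(MTBF+MTTR) = 26700/(26700+26.1) = 0.999023
A(battery charge regulator) = MTBF/(MTBF+MTTR) = 3733/(3733+92.6) = 0.975795
Series availability: 0.998408 × 0.999023 × 0.975795 = 0.973

0.973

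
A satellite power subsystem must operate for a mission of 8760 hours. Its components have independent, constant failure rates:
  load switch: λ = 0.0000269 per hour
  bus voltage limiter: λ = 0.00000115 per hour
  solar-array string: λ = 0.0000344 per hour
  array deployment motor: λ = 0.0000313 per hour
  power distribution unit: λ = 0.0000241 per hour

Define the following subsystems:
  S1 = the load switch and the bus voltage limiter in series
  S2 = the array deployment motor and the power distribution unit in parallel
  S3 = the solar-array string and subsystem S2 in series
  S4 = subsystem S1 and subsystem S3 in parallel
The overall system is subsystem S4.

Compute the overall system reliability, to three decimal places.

0.936

R(load switch) = exp(−0.0000269 × 8760) = 0.79006
R(bus voltage limiter) = exp(−0.00000115 × 8760) = 0.98998
R(solar-array string) = exp(−0.0000344 × 8760) = 0.73982
R(array deployment motor) = exp(−0.0000313 × 8760) = 0.76019
R(power distribution unit) = exp(−0.0000241 × 8760) = 0.80968
Series (load switch and bus voltage limiter): 0.79006 × 0.98998 = 0.78214
Parallel (array deployment motor and power distribution unit): 1 − (1 − 0.76019)(1 − 0.80968) = 0.95436
Series (solar-array string and [0.95436]): 0.73982 × 0.95436 = 0.70605
Parallel ([0.78214] and [0.70605]): 1 − (1 − 0.78214)(1 − 0.70605) = 0.936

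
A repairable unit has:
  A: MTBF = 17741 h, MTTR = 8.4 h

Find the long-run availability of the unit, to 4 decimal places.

A(A) = MTBF/(MTBF+MTTR) = 17741/(17741+8.4) = 0.9995

0.9995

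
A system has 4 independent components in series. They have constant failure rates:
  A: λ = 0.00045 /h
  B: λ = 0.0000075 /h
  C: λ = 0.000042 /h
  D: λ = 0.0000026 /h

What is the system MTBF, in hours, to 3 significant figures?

Series of exponential components: λ_sys = Σ λ_i
λ_sys = 0.00045 + 0.0000075 + 0.000042 + 0.0000026 = 5.0210e-04 /h
MTBF = 1 / λ_sys = 1990 h

1990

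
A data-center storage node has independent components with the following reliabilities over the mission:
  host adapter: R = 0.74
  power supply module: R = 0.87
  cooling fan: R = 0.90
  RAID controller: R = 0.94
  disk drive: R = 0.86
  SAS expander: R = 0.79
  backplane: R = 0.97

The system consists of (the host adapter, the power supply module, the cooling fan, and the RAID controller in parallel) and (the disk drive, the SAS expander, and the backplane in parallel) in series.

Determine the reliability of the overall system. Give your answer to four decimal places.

0.9989

Parallel (host adapter, power supply module, cooling fan, and RAID controller): 1 − (1 − 0.740000)(1 − 0.870000)(1 − 0.900000)(1 − 0.940000) = 0.999797
Parallel (disk drive, SAS expander, and backplane): 1 − (1 − 0.860000)(1 − 0.790000)(1 − 0.970000) = 0.999118
Series ([0.999797] and [0.999118]): 0.999797 × 0.999118 = 0.9989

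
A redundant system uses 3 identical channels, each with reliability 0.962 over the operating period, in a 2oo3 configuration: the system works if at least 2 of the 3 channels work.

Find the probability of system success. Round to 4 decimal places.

R = Σ_{i=2}^{3} C(3,i) p^i (1−p)^{3−i} with p = 0.962
C(3,2)·0.962^2·0.038^1 = 0.105501
C(3,3)·0.962^3·0.038^0 = 0.890277
Sum = 0.9958

0.9958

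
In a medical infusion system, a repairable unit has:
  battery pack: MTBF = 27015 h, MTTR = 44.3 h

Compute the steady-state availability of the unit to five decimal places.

A(battery pack) = MTBF/(MTBF+MTTR) = 27015/(27015+44.3) = 0.99836

0.99836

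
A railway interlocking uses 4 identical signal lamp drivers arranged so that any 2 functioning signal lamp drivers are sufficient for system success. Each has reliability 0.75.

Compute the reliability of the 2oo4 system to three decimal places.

R = Σ_{i=2}^{4} C(4,i) p^i (1−p)^{4−i} with p = 0.75
C(4,2)·0.75^2·0.25^2 = 0.21094
C(4,3)·0.75^3·0.25^1 = 0.42188
C(4,4)·0.75^4·0.25^0 = 0.31641
Sum = 0.949

0.949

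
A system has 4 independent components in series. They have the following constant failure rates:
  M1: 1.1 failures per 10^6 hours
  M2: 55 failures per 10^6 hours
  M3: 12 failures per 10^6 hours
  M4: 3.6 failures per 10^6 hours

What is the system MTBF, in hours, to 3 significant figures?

13900

Series of exponential components: λ_sys = Σ λ_i
λ_sys = 0.0000011 + 0.000055 + 0.000012 + 0.0000036 = 7.1700e-05 /h
MTBF = 1 / λ_sys = 13900 h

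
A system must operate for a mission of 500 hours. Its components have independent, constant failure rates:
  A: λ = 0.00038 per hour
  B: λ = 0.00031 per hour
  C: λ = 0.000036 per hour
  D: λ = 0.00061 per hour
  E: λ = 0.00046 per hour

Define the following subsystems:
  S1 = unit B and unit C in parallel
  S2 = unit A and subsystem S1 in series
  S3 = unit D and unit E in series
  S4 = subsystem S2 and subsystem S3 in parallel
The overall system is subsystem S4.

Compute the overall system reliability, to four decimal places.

0.9274

R(A) = exp(−0.00038 × 500) = 0.826959
R(B) = exp(−0.00031 × 500) = 0.856415
R(C) = exp(−0.000036 × 500) = 0.982161
R(D) = exp(−0.00061 × 500) = 0.737123
R(E) = exp(−0.00046 × 500) = 0.794534
Parallel (B and C): 1 − (1 − 0.856415)(1 − 0.982161) = 0.997439
Series (A and [0.997439]): 0.826959 × 0.997439 = 0.824841
Series (D and E): 0.737123 × 0.794534 = 0.585669
Parallel ([0.824841] and [0.585669]): 1 − (1 − 0.824841)(1 − 0.585669) = 0.9274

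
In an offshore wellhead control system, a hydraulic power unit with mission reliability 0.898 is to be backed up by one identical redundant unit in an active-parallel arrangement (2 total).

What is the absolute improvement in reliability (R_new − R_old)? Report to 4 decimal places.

R_before = 0.898
R_after = 1 − (1 − 0.898)^2 = 0.9896
ΔR = 0.9896 − 0.898 = 0.0916

0.0916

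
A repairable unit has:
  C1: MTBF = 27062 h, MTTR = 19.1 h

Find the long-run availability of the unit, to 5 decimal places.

0.99929

A(C1) = MTBF/(MTBF+MTTR) = 27062/(27062+19.1) = 0.99929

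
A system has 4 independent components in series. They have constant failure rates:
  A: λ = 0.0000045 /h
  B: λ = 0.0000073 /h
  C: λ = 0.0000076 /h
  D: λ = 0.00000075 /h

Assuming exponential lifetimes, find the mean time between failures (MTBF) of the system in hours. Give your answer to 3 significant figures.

Series of exponential components: λ_sys = Σ λ_i
λ_sys = 0.0000045 + 0.0000073 + 0.0000076 + 0.00000075 = 2.0150e-05 /h
MTBF = 1 / λ_sys = 49600 h

49600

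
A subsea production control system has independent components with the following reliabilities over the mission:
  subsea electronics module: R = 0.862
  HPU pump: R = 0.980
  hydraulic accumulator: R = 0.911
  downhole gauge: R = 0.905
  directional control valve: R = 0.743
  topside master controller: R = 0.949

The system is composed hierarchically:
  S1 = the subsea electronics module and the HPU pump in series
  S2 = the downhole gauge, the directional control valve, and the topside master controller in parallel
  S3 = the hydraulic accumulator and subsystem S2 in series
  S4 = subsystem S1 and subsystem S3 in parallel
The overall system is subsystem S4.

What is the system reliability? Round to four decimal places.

Series (subsea electronics module and HPU pump): 0.862000 × 0.980000 = 0.844760
Parallel (downhole gauge, directional control valve, and topside master controller): 1 − (1 − 0.905000)(1 − 0.743000)(1 − 0.949000) = 0.998755
Series (hydraulic accumulator and [0.998755]): 0.911000 × 0.998755 = 0.909866
Parallel ([0.844760] and [0.909866]): 1 − (1 − 0.844760)(1 − 0.909866) = 0.9860

0.9860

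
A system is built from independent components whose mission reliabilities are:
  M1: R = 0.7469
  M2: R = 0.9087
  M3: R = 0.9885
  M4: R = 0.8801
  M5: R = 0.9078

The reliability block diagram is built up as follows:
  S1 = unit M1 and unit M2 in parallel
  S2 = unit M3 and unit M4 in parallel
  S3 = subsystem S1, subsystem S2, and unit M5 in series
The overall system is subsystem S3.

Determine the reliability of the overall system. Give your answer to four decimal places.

Parallel (M1 and M2): 1 − (1 − 0.746900)(1 − 0.908700) = 0.976892
Parallel (M3 and M4): 1 − (1 − 0.988500)(1 − 0.880100) = 0.998621
Series ([0.976892], [0.998621], and M5): 0.976892 × 0.998621 × 0.907800 = 0.8856

0.8856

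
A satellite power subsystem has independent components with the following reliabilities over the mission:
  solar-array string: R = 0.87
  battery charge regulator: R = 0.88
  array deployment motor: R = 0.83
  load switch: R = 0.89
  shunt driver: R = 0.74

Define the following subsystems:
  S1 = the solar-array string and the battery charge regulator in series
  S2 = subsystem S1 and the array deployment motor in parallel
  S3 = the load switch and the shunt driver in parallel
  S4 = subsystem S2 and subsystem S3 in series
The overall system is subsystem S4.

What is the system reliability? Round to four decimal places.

0.9327

Series (solar-array string and battery charge regulator): 0.870000 × 0.880000 = 0.765600
Parallel ([0.765600] and array deployment motor): 1 − (1 − 0.765600)(1 − 0.830000) = 0.960152
Parallel (load switch and shunt driver): 1 − (1 − 0.890000)(1 − 0.740000) = 0.971400
Series ([0.960152] and [0.971400]): 0.960152 × 0.971400 = 0.9327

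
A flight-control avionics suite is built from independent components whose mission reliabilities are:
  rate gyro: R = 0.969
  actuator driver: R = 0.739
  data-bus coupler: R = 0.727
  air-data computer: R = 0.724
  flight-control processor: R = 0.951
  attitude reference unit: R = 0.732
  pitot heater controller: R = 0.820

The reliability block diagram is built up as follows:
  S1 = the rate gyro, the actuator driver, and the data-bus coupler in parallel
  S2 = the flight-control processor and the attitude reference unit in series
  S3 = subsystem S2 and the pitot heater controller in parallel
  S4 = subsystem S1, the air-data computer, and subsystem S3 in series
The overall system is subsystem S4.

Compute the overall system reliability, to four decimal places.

Parallel (rate gyro, actuator driver, and data-bus coupler): 1 − (1 − 0.969000)(1 − 0.739000)(1 − 0.727000) = 0.997791
Series (flight-control processor and attitude reference unit): 0.951000 × 0.732000 = 0.696132
Parallel ([0.696132] and pitot heater controller): 1 − (1 − 0.696132)(1 − 0.820000) = 0.945304
Series ([0.997791], air-data computer, and [0.945304]): 0.997791 × 0.724000 × 0.945304 = 0.6829

0.6829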